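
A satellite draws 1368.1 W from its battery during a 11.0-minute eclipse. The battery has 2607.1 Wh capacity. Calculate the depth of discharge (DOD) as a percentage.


E_used = P * t / 60 = 1368.1 * 11.0 / 60 = 250.8183 Wh
DOD = E_used / E_total * 100 = 250.8183 / 2607.1 * 100
DOD = 9.6206 %

9.6206 %


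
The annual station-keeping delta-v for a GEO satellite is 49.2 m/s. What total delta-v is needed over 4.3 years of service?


dV = rate * years = 49.2 * 4.3
dV = 211.5600 m/s

211.5600 m/s


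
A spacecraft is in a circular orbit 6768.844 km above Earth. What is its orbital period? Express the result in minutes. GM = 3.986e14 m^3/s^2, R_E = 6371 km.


r = 13139.8440 km = 1.3139844e+07 m
T = 2*pi*sqrt(r^3/mu) = 2*pi*sqrt(2.2686663e+21 / 3.986e14)
T = 14989.8240 s = 249.8304 min

249.8304 minutes


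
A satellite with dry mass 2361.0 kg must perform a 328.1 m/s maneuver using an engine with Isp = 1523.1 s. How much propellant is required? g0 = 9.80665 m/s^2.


ve = Isp * g0 = 1523.1 * 9.80665 = 14936.508615 m/s
mass ratio = exp(dv/ve) = exp(328.1/14936.508615) = 1.02220935
m_prop = m_dry * (mr - 1) = 2361.0 * (1.02220935 - 1)
m_prop = 52.4363 kg

52.4363 kg


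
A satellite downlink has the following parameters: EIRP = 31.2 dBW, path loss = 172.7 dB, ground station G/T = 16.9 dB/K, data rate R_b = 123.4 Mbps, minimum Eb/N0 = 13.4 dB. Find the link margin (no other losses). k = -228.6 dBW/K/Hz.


C/N0 = EIRP - FSPL + G/T - k = 31.2 - 172.7 + 16.9 - (-228.6)
C/N0 = 104.0000 dB-Hz
R_b = 123.4 Mbps = 1.234e+08 bps -> 10*log10(R_b) = 80.9132 dB-Hz
Eb/N0 = C/N0 - 10*log10(R_b) = 104.0000 - 80.9132 = 23.0868 dB
Margin = Eb/N0 - Eb/N0_req = 23.0868 - 13.4 = 9.6868 dB (link closes)

9.6868 dB


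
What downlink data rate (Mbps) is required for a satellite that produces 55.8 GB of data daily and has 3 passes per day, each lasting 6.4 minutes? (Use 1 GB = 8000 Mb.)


total contact time = 3 * 6.4 * 60 = 1152.0000 s
data = 55.8 GB = 446400.0000 Mb
rate = 446400.0000 / 1152.0000 = 387.5000 Mbps

387.5000 Mbps


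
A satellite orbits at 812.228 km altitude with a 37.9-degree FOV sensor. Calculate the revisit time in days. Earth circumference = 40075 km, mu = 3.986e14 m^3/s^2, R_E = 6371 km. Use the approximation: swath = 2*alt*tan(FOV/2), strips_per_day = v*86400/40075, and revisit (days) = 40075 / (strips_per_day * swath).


swath = 2*812.228*tan(0.3307399) = 557.7599 km
v = sqrt(mu/r) = 7449.1861 m/s = 7.4492 km/s
strips/day = v*86400/40075 = 7.4492*86400/40075 = 16.0601
coverage/day = strips * swath = 16.0601 * 557.7599 = 8957.6953 km
revisit = 40075 / 8957.6953 = 4.4738 days

4.4738 days


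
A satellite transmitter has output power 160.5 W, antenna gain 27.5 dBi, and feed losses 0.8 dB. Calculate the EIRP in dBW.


Pt = 160.5 W = 22.0548 dBW
EIRP = Pt_dBW + Gt - losses = 22.0548 + 27.5 - 0.8 = 48.7548 dBW

48.7548 dBW


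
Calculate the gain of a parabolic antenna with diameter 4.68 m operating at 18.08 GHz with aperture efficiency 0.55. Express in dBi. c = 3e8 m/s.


lambda = c/f = 3e8 / 1.808e+10 = 0.01659292 m
G = eta*(pi*D/lambda)^2 = 0.55*(pi*4.68/0.01659292)^2
G = 431825.6982 (linear)
G = 10*log10(431825.6982) = 56.3531 dBi

56.3531 dBi


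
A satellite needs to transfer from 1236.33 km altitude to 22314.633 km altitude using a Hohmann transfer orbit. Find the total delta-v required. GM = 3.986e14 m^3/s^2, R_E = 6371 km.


r1 = 7607.3300 km = 7.60733e+06 m
r2 = 28685.6330 km = 2.8685633e+07 m
dv1 = sqrt(mu/r1)*(sqrt(2*r2/(r1+r2)) - 1) = 1862.4219 m/s
dv2 = sqrt(mu/r2)*(1 - sqrt(2*r1/(r1+r2))) = 1314.1109 m/s
total dv = |dv1| + |dv2| = 1862.4219 + 1314.1109 = 3176.5329 m/s = 3.1765 km/s

3.1765 km/s


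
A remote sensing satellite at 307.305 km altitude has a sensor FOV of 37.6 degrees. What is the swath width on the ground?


FOV = 37.6 deg = 0.6562438 rad
swath = 2 * alt * tan(FOV/2) = 2 * 307.305 * tan(0.3281219)
swath = 2 * 307.305 * 0.3404278
swath = 209.2303 km

209.2303 km


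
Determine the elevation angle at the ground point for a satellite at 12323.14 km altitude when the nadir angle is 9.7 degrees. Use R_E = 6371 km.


r = R_E + alt = 18694.1400 km
Law of sines in the satellite / Earth-center / ground-point triangle:
  sin(nadir)/R_E = sin(90 + el)/r  =>  cos(el) = (r/R_E)*sin(nadir)
cos(el) = (18694.1400 / 6371.0000) * sin(9.7 deg) = 0.4943908
el = arccos(0.4943908) = 60.3704 deg
(Earth-central angle = 90 - nadir - el = 19.9296 deg)

60.3704 degrees


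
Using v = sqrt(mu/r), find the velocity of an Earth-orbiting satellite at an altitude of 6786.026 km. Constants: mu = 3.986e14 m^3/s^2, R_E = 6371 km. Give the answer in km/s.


r = R_E + alt = 6371.0 + 6786.026 = 13157.0260 km = 1.3157026e+07 m
v = sqrt(mu/r) = sqrt(3.986e14 / 1.3157026e+07) = 5504.1439 m/s = 5.5041 km/s

5.5041 km/s


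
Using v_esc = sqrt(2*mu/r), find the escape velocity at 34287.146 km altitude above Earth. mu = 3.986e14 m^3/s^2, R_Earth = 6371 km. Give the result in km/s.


r = 6371.0 + 34287.146 = 40658.1460 km = 4.0658146e+07 m
v_esc = sqrt(2*mu/r) = sqrt(2*3.986e14 / 4.0658146e+07)
v_esc = 4428.0229 m/s = 4.4280 km/s

4.4280 km/s


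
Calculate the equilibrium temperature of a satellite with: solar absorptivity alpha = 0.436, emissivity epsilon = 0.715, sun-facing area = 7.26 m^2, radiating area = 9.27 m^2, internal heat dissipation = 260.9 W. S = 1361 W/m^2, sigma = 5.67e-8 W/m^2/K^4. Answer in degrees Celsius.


Numerator = alpha*S*A_sun + Q_int = 0.436*1361*7.26 + 260.9 = 4568.9550 W
Denominator = eps*sigma*A_rad = 0.715*5.67e-8*9.27 = 3.7581043e-07 W/K^4
T^4 = 1.2157605e+10 K^4
T = 332.0565 K = 58.9065 C

58.9065 degrees Celsius


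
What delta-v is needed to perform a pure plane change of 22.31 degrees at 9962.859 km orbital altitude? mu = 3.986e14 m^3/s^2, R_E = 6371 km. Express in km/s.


r = 16333.8590 km = 1.6333859e+07 m
V = sqrt(mu/r) = 4939.9693 m/s
di = 22.31 deg = 0.389383 rad
dV = 2*V*sin(di/2) = 2*4939.9693*sin(0.1946915)
dV = 1911.4110 m/s = 1.9114 km/s

1.9114 km/s


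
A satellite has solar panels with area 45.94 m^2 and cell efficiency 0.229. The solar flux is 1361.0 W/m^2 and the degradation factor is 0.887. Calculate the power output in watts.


P = area * eta * S * degradation
P = 45.94 * 0.229 * 1361.0 * 0.887
P = 12700.1315 W

12700.1315 W


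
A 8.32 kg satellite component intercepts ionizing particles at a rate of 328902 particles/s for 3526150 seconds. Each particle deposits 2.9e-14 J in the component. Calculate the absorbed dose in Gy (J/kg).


Total energy deposited = rate * time * E_per
  = 328902 * 3526150 * 2.9e-14 = 0.03363298 J
Dose = E_total / mass = 0.03363298 / 8.32
Dose = 0.004042425 Gy

0.0040 Gy


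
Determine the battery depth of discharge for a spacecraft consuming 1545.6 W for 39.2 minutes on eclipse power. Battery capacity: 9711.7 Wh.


E_used = P * t / 60 = 1545.6 * 39.2 / 60 = 1009.7920 Wh
DOD = E_used / E_total * 100 = 1009.7920 / 9711.7 * 100
DOD = 10.3977 %

10.3977 %


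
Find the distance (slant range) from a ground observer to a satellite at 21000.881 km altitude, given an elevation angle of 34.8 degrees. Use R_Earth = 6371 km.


h = 21000.881 km, el = 34.8 deg
d = -R_E*sin(el) + sqrt((R_E*sin(el))^2 + 2*R_E*h + h^2)
d = -6371.0000*sin(0.6073746) + sqrt((6371.0000*0.5707136)^2 + 2*6371.0000*21000.881 + 21000.881^2)
d = 23231.2659 km

23231.2659 km


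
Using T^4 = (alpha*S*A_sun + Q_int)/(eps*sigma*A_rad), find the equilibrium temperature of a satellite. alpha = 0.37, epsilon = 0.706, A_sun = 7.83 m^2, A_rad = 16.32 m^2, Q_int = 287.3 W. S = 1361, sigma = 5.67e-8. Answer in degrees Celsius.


Numerator = alpha*S*A_sun + Q_int = 0.37*1361*7.83 + 287.3 = 4230.2531 W
Denominator = eps*sigma*A_rad = 0.706*5.67e-8*16.32 = 6.5329286e-07 W/K^4
T^4 = 6.4752783e+09 K^4
T = 283.6708 K = 10.5208 C

10.5208 degrees Celsius


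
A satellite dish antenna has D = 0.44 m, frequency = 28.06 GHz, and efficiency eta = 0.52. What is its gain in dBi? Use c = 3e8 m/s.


lambda = c/f = 3e8 / 2.806e+10 = 0.01069138 m
G = eta*(pi*D/lambda)^2 = 0.52*(pi*0.44/0.01069138)^2
G = 8692.4313 (linear)
G = 10*log10(8692.4313) = 39.3914 dBi

39.3914 dBi


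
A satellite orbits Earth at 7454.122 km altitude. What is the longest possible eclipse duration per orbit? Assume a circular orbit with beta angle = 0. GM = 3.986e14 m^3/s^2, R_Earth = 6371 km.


r = 13825.1220 km
T = 269.6270 min
Eclipse fraction = arcsin(R_E/r)/pi = arcsin(6371.0000/13825.1220)/pi
= arcsin(0.4608278)/pi = 0.1524474
Eclipse duration = 0.1524474 * 269.6270 = 41.1039 min

41.1039 minutes


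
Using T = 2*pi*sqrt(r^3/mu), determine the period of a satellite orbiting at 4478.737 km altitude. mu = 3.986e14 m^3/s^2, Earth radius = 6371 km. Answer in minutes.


r = 10849.7370 km = 1.0849737e+07 m
T = 2*pi*sqrt(r^3/mu) = 2*pi*sqrt(1.2771962e+21 / 3.986e14)
T = 11247.0866 s = 187.4514 min

187.4514 minutes


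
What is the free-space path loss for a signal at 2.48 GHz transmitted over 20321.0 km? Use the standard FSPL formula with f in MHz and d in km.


f = 2.48 GHz = 2480.0000 MHz
d = 20321.0 km
FSPL = 32.44 + 20*log10(2480.0000) + 20*log10(20321.0)
FSPL = 32.44 + 67.8890 + 86.1589
FSPL = 186.4879 dB

186.4879 dB


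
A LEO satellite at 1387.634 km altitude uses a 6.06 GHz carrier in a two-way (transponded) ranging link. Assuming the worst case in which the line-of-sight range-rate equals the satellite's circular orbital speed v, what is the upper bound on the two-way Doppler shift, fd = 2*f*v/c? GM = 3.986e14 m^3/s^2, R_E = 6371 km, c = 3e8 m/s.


r = 7.758634e+06 m
v = sqrt(mu/r) = 7167.6372 m/s (worst-case radial velocity)
f = 6.06 GHz = 6.06e+09 Hz
fd = 2*f*v/c = 2*6.06e+09*7167.6372/3.0e+08
fd = 289572.5427 Hz

289572.5427 Hz


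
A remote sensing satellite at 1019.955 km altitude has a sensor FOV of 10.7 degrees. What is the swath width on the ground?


FOV = 10.7 deg = 0.1867502 rad
swath = 2 * alt * tan(FOV/2) = 2 * 1019.955 * tan(0.09337511)
swath = 2 * 1019.955 * 0.09364744
swath = 191.0324 km

191.0324 km


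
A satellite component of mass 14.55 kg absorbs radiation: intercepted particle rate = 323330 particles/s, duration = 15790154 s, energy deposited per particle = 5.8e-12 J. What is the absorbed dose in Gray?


Total energy deposited = rate * time * E_per
  = 323330 * 15790154 * 5.8e-12 = 29.6115 J
Dose = E_total / mass = 29.6115 / 14.55
Dose = 2.0352 Gy

2.0352 Gy


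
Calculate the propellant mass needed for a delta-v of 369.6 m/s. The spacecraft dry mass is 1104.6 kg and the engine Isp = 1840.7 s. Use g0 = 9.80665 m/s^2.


ve = Isp * g0 = 1840.7 * 9.80665 = 18051.100655 m/s
mass ratio = exp(dv/ve) = exp(369.6/18051.100655) = 1.02068626
m_prop = m_dry * (mr - 1) = 1104.6 * (1.02068626 - 1)
m_prop = 22.8500 kg

22.8500 kg


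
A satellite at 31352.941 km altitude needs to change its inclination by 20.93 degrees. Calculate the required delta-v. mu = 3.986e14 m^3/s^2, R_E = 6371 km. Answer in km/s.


r = 37723.9410 km = 3.7723941e+07 m
V = sqrt(mu/r) = 3250.5745 m/s
di = 20.93 deg = 0.3652974 rad
dV = 2*V*sin(di/2) = 2*3250.5745*sin(0.1826487)
dV = 1180.8352 m/s = 1.1808 km/s

1.1808 km/s


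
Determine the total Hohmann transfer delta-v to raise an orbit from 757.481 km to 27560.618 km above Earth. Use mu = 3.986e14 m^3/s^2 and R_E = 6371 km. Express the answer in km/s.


r1 = 7128.4810 km = 7.128481e+06 m
r2 = 33931.6180 km = 3.3931618e+07 m
dv1 = sqrt(mu/r1)*(sqrt(2*r2/(r1+r2)) - 1) = 2135.6730 m/s
dv2 = sqrt(mu/r2)*(1 - sqrt(2*r1/(r1+r2))) = 1407.7915 m/s
total dv = |dv1| + |dv2| = 2135.6730 + 1407.7915 = 3543.4645 m/s = 3.5435 km/s

3.5435 km/s


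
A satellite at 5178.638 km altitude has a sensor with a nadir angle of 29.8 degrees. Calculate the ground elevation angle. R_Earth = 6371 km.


r = R_E + alt = 11549.6380 km
Law of sines in the satellite / Earth-center / ground-point triangle:
  sin(nadir)/R_E = sin(90 + el)/r  =>  cos(el) = (r/R_E)*sin(nadir)
cos(el) = (11549.6380 / 6371.0000) * sin(29.8 deg) = 0.900937
el = arccos(0.900937) = 25.7185 deg
(Earth-central angle = 90 - nadir - el = 34.4815 deg)

25.7185 degrees


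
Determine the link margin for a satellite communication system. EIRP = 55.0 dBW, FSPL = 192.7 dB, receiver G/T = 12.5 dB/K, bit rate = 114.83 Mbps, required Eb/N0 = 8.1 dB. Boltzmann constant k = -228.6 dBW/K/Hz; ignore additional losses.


C/N0 = EIRP - FSPL + G/T - k = 55.0 - 192.7 + 12.5 - (-228.6)
C/N0 = 103.4000 dB-Hz
R_b = 114.83 Mbps = 1.1483e+08 bps -> 10*log10(R_b) = 80.6006 dB-Hz
Eb/N0 = C/N0 - 10*log10(R_b) = 103.4000 - 80.6006 = 22.7994 dB
Margin = Eb/N0 - Eb/N0_req = 22.7994 - 8.1 = 14.6994 dB (link closes)

14.6994 dB


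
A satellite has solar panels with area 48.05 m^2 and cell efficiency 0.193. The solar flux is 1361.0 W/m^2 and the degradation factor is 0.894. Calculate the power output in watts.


P = area * eta * S * degradation
P = 48.05 * 0.193 * 1361.0 * 0.894
P = 11283.5653 W

11283.5653 W


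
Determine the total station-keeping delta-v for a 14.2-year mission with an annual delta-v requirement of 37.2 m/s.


dV = rate * years = 37.2 * 14.2
dV = 528.2400 m/s

528.2400 m/s


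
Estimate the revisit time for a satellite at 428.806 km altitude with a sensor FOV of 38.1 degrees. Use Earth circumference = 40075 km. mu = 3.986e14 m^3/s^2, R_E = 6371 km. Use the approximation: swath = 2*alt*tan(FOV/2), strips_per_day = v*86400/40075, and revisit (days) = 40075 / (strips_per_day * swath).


swath = 2*428.806*tan(0.3324852) = 296.1369 km
v = sqrt(mu/r) = 7656.3255 m/s = 7.6563 km/s
strips/day = v*86400/40075 = 7.6563*86400/40075 = 16.5067
coverage/day = strips * swath = 16.5067 * 296.1369 = 4888.2465 km
revisit = 40075 / 4888.2465 = 8.1982 days

8.1982 days


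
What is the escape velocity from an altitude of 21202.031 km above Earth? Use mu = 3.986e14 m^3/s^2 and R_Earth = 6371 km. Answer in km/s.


r = 6371.0 + 21202.031 = 27573.0310 km = 2.7573031e+07 m
v_esc = sqrt(2*mu/r) = sqrt(2*3.986e14 / 2.7573031e+07)
v_esc = 5377.0168 m/s = 5.3770 km/s

5.3770 km/s


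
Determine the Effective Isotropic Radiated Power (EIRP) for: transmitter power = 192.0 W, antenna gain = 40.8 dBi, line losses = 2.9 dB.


Pt = 192.0 W = 22.8330 dBW
EIRP = Pt_dBW + Gt - losses = 22.8330 + 40.8 - 2.9 = 60.7330 dBW

60.7330 dBW


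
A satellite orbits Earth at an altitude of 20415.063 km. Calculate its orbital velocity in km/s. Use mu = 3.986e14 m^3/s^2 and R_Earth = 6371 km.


r = R_E + alt = 6371.0 + 20415.063 = 26786.0630 km = 2.6786063e+07 m
v = sqrt(mu/r) = sqrt(3.986e14 / 2.6786063e+07) = 3857.5735 m/s = 3.8576 km/s

3.8576 km/s


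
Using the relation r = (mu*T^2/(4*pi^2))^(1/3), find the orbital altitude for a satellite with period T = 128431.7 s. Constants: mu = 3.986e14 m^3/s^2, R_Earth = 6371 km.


T = 128431.7 s
r = (mu*T^2/(4*pi^2))^(1/3) = (3.986e14 * 128431.7^2 / (4*pi^2))^(1/3)
r = 5.5018322e+07 m = 55018.3219 km
alt = r - R_E = 55018.3219 - 6371 = 48647.3219 km

48647.3219 km


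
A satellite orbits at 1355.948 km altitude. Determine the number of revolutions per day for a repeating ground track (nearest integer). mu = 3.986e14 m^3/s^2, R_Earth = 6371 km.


r = 7.726948e+06 m
T = 2*pi*sqrt(r^3/mu) = 6759.6344 s = 112.6606 min
revs/day = 1440 / 112.6606 = 12.7818
Rounded: 13 revolutions per day

13 revolutions per day


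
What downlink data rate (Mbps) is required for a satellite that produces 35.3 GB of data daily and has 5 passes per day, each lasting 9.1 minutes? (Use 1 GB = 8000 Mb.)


total contact time = 5 * 9.1 * 60 = 2730.0000 s
data = 35.3 GB = 282400.0000 Mb
rate = 282400.0000 / 2730.0000 = 103.4432 Mbps

103.4432 Mbps


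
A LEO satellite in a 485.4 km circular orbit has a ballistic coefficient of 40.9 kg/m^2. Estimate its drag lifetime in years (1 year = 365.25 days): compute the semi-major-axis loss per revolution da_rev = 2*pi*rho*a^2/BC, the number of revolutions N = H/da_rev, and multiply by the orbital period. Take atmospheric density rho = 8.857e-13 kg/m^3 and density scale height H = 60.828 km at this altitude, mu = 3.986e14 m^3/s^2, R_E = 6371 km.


a = R_E + alt = 6856.4000 km = 6.8564e+06 m
da_rev = 2*pi*rho*a^2/BC = 2*pi*8.857e-13*(6.8564e+06)^2/40.9 = 6.396398 m per revolution
N = H/da_rev = 60828.0000 m / 6.396398 m = 9509.7268 revolutions
P = 2*pi*sqrt(a^3/mu) = 5650.0910 s
lifetime = N*P = 9509.7268 * 5650.0910 = 5.3730821e+07 s = 621.8845 days
years = 621.8845 / 365.25 = 1.7026 years

1.7026 years


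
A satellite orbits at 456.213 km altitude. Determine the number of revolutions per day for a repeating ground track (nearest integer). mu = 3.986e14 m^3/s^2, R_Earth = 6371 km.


r = 6.827213e+06 m
T = 2*pi*sqrt(r^3/mu) = 5614.0516 s = 93.5675 min
revs/day = 1440 / 93.5675 = 15.3900
Rounded: 15 revolutions per day

15 revolutions per day


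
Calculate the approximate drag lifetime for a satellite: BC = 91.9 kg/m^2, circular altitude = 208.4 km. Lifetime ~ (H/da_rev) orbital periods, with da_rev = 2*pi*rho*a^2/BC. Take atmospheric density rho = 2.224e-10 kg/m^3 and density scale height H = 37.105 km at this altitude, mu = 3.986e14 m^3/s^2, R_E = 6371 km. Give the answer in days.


a = R_E + alt = 6579.4000 km = 6.5794e+06 m
da_rev = 2*pi*rho*a^2/BC = 2*pi*2.224e-10*(6.5794e+06)^2/91.9 = 658.220980 m per revolution
N = H/da_rev = 37105.0000 m / 658.220980 m = 56.3716 revolutions
P = 2*pi*sqrt(a^3/mu) = 5311.1756 s
lifetime = N*P = 56.3716 * 5311.1756 = 299399.7077 s = 3.4653 days

3.4653 days


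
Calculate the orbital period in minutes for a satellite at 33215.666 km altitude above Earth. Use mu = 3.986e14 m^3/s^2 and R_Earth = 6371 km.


r = 39586.6660 km = 3.9586666e+07 m
T = 2*pi*sqrt(r^3/mu) = 2*pi*sqrt(6.2036428e+22 / 3.986e14)
T = 78385.2976 s = 1306.4216 min

1306.4216 minutes


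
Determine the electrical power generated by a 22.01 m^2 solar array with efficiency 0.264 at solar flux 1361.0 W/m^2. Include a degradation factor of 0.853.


P = area * eta * S * degradation
P = 22.01 * 0.264 * 1361.0 * 0.853
P = 6745.7637 W

6745.7637 W


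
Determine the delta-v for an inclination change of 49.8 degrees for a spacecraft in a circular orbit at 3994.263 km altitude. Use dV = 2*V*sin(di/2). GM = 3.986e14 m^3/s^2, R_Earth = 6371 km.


r = 10365.2630 km = 1.0365263e+07 m
V = sqrt(mu/r) = 6201.2392 m/s
di = 49.8 deg = 0.869174 rad
dV = 2*V*sin(di/2) = 2*6201.2392*sin(0.434587)
dV = 5221.8876 m/s = 5.2219 km/s

5.2219 km/s


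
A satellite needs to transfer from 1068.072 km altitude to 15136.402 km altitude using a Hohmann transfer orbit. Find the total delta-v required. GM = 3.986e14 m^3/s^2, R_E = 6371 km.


r1 = 7439.0720 km = 7.439072e+06 m
r2 = 21507.4020 km = 2.1507402e+07 m
dv1 = sqrt(mu/r1)*(sqrt(2*r2/(r1+r2)) - 1) = 1603.2260 m/s
dv2 = sqrt(mu/r2)*(1 - sqrt(2*r1/(r1+r2))) = 1218.6221 m/s
total dv = |dv1| + |dv2| = 1603.2260 + 1218.6221 = 2821.8481 m/s = 2.8218 km/s

2.8218 km/s


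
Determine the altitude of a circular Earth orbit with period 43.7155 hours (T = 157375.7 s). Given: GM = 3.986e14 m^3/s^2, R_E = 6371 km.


T = 157375.7 s
r = (mu*T^2/(4*pi^2))^(1/3) = (3.986e14 * 157375.7^2 / (4*pi^2))^(1/3)
r = 6.3001512e+07 m = 63001.5115 km
alt = r - R_E = 63001.5115 - 6371 = 56630.5115 km

56630.5115 km


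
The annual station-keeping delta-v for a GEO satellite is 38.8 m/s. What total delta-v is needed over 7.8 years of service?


dV = rate * years = 38.8 * 7.8
dV = 302.6400 m/s

302.6400 m/s


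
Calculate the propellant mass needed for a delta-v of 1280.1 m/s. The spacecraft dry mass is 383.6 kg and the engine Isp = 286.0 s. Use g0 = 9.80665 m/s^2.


ve = Isp * g0 = 286.0 * 9.80665 = 2804.701900 m/s
mass ratio = exp(dv/ve) = exp(1280.1/2804.701900) = 1.57840073
m_prop = m_dry * (mr - 1) = 383.6 * (1.57840073 - 1)
m_prop = 221.8745 kg

221.8745 kg


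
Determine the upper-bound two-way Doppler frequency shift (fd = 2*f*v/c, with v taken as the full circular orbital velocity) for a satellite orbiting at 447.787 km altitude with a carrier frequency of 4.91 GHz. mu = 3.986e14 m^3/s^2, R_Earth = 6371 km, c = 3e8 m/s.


r = 6.818787e+06 m
v = sqrt(mu/r) = 7645.6618 m/s (worst-case radial velocity)
f = 4.91 GHz = 4.91e+09 Hz
fd = 2*f*v/c = 2*4.91e+09*7645.6618/3.0e+08
fd = 250267.9971 Hz

250267.9971 Hz


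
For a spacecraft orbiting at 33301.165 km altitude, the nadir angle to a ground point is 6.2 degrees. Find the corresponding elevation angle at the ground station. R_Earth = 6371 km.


r = R_E + alt = 39672.1650 km
Law of sines in the satellite / Earth-center / ground-point triangle:
  sin(nadir)/R_E = sin(90 + el)/r  =>  cos(el) = (r/R_E)*sin(nadir)
cos(el) = (39672.1650 / 6371.0000) * sin(6.2 deg) = 0.6725111
el = arccos(0.6725111) = 47.7388 deg
(Earth-central angle = 90 - nadir - el = 36.0612 deg)

47.7388 degrees


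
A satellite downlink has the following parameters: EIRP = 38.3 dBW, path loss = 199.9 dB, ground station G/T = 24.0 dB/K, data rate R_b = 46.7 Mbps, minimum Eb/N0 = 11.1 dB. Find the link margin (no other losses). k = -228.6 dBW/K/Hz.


C/N0 = EIRP - FSPL + G/T - k = 38.3 - 199.9 + 24.0 - (-228.6)
C/N0 = 91.0000 dB-Hz
R_b = 46.7 Mbps = 4.67e+07 bps -> 10*log10(R_b) = 76.6932 dB-Hz
Eb/N0 = C/N0 - 10*log10(R_b) = 91.0000 - 76.6932 = 14.3068 dB
Margin = Eb/N0 - Eb/N0_req = 14.3068 - 11.1 = 3.2068 dB (link closes)

3.2068 dB


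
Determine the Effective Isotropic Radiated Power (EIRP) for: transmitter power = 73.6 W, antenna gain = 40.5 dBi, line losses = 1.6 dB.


Pt = 73.6 W = 18.6688 dBW
EIRP = Pt_dBW + Gt - losses = 18.6688 + 40.5 - 1.6 = 57.5688 dBW

57.5688 dBW


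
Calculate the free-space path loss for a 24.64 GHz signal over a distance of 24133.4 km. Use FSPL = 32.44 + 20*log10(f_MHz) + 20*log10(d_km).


f = 24.64 GHz = 24640.0000 MHz
d = 24133.4 km
FSPL = 32.44 + 20*log10(24640.0000) + 20*log10(24133.4)
FSPL = 32.44 + 87.8328 + 87.6524
FSPL = 207.9252 dB

207.9252 dB


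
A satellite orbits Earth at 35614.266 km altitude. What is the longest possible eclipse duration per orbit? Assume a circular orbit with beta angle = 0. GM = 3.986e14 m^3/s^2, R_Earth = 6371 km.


r = 41985.2660 km
T = 1426.9388 min
Eclipse fraction = arcsin(R_E/r)/pi = arcsin(6371.0000/41985.2660)/pi
= arcsin(0.1517437)/pi = 0.04848884
Eclipse duration = 0.04848884 * 1426.9388 = 69.1906 min

69.1906 minutes


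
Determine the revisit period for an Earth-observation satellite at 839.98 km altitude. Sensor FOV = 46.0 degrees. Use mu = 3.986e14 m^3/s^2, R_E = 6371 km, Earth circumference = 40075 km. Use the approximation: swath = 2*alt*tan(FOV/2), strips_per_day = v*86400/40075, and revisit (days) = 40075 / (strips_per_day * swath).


swath = 2*839.98*tan(0.4014257) = 713.1007 km
v = sqrt(mu/r) = 7434.8379 m/s = 7.4348 km/s
strips/day = v*86400/40075 = 7.4348*86400/40075 = 16.0292
coverage/day = strips * swath = 16.0292 * 713.1007 = 11430.4304 km
revisit = 40075 / 11430.4304 = 3.5060 days

3.5060 days


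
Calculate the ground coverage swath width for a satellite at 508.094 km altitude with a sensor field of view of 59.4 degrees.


FOV = 59.4 deg = 1.0367 rad
swath = 2 * alt * tan(FOV/2) = 2 * 508.094 * tan(0.5183628)
swath = 2 * 508.094 * 0.5703899
swath = 579.6234 km

579.6234 km


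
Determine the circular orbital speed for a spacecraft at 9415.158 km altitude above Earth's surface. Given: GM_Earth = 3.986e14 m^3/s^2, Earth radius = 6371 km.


r = R_E + alt = 6371.0 + 9415.158 = 15786.1580 km = 1.5786158e+07 m
v = sqrt(mu/r) = sqrt(3.986e14 / 1.5786158e+07) = 5024.9347 m/s = 5.0249 km/s

5.0249 km/s


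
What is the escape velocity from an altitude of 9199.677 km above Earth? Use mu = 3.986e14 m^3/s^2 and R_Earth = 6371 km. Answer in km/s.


r = 6371.0 + 9199.677 = 15570.6770 km = 1.5570677e+07 m
v_esc = sqrt(2*mu/r) = sqrt(2*3.986e14 / 1.5570677e+07)
v_esc = 7155.3338 m/s = 7.1553 km/s

7.1553 km/s


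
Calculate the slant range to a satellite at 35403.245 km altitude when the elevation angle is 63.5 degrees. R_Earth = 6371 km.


h = 35403.245 km, el = 63.5 deg
d = -R_E*sin(el) + sqrt((R_E*sin(el))^2 + 2*R_E*h + h^2)
d = -6371.0000*sin(1.1083) + sqrt((6371.0000*0.8949344)^2 + 2*6371.0000*35403.245 + 35403.245^2)
d = 35975.7826 km

35975.7826 km


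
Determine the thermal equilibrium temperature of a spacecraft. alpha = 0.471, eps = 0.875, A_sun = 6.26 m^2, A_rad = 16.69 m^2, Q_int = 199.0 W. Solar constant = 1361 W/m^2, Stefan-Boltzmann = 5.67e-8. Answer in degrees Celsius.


Numerator = alpha*S*A_sun + Q_int = 0.471*1361*6.26 + 199.0 = 4211.8541 W
Denominator = eps*sigma*A_rad = 0.875*5.67e-8*16.69 = 8.2803263e-07 W/K^4
T^4 = 5.0865798e+09 K^4
T = 267.0585 K = -6.0915 C

-6.0915 degrees Celsius


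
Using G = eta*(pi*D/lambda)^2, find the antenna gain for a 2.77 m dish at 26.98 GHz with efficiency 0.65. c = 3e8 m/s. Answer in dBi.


lambda = c/f = 3e8 / 2.698e+10 = 0.01111935 m
G = eta*(pi*D/lambda)^2 = 0.65*(pi*2.77/0.01111935)^2
G = 398120.0238 (linear)
G = 10*log10(398120.0238) = 56.0001 dBi

56.0001 dBi


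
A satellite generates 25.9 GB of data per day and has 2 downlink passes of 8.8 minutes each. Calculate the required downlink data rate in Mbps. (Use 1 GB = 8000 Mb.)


total contact time = 2 * 8.8 * 60 = 1056.0000 s
data = 25.9 GB = 207200.0000 Mb
rate = 207200.0000 / 1056.0000 = 196.2121 Mbps

196.2121 Mbps


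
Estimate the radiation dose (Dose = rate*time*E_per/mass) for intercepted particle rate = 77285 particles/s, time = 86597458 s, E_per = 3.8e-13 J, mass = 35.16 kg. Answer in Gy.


Total energy deposited = rate * time * E_per
  = 77285 * 86597458 * 3.8e-13 = 2.5432 J
Dose = E_total / mass = 2.5432 / 35.16
Dose = 0.07233277 Gy

0.0723 Gy


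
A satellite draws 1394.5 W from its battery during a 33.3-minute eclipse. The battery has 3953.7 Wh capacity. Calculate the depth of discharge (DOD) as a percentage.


E_used = P * t / 60 = 1394.5 * 33.3 / 60 = 773.9475 Wh
DOD = E_used / E_total * 100 = 773.9475 / 3953.7 * 100
DOD = 19.5753 %

19.5753 %


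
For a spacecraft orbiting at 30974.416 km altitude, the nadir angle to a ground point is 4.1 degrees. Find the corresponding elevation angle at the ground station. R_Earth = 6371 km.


r = R_E + alt = 37345.4160 km
Law of sines in the satellite / Earth-center / ground-point triangle:
  sin(nadir)/R_E = sin(90 + el)/r  =>  cos(el) = (r/R_E)*sin(nadir)
cos(el) = (37345.4160 / 6371.0000) * sin(4.1 deg) = 0.4191025
el = arccos(0.4191025) = 65.2221 deg
(Earth-central angle = 90 - nadir - el = 20.6779 deg)

65.2221 degrees


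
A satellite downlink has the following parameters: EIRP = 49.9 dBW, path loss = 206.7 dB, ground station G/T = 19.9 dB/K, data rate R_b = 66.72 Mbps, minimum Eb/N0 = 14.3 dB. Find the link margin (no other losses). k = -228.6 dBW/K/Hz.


C/N0 = EIRP - FSPL + G/T - k = 49.9 - 206.7 + 19.9 - (-228.6)
C/N0 = 91.7000 dB-Hz
R_b = 66.72 Mbps = 6.672e+07 bps -> 10*log10(R_b) = 78.2426 dB-Hz
Eb/N0 = C/N0 - 10*log10(R_b) = 91.7000 - 78.2426 = 13.4574 dB
Margin = Eb/N0 - Eb/N0_req = 13.4574 - 14.3 = -0.8425604 dB (negative margin: link does not close)

-0.8426 dB


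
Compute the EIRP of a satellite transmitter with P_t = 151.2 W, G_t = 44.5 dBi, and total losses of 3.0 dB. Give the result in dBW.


Pt = 151.2 W = 21.7955 dBW
EIRP = Pt_dBW + Gt - losses = 21.7955 + 44.5 - 3.0 = 63.2955 dBW

63.2955 dBW


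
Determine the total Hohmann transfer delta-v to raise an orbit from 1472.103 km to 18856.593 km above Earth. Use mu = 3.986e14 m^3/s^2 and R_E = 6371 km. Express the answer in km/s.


r1 = 7843.1030 km = 7.843103e+06 m
r2 = 25227.5930 km = 2.5227593e+07 m
dv1 = sqrt(mu/r1)*(sqrt(2*r2/(r1+r2)) - 1) = 1676.6031 m/s
dv2 = sqrt(mu/r2)*(1 - sqrt(2*r1/(r1+r2))) = 1237.3539 m/s
total dv = |dv1| + |dv2| = 1676.6031 + 1237.3539 = 2913.9569 m/s = 2.9140 km/s

2.9140 km/s


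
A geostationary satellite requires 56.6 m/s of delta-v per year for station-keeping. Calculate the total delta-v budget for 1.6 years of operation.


dV = rate * years = 56.6 * 1.6
dV = 90.5600 m/s

90.5600 m/s


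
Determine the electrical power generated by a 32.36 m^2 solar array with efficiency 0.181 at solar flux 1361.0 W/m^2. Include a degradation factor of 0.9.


P = area * eta * S * degradation
P = 32.36 * 0.181 * 1361.0 * 0.9
P = 7174.4353 W

7174.4353 W


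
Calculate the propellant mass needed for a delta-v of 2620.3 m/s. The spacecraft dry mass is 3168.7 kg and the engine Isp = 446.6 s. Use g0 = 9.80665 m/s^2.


ve = Isp * g0 = 446.6 * 9.80665 = 4379.649890 m/s
mass ratio = exp(dv/ve) = exp(2620.3/4379.649890) = 1.81900534
m_prop = m_dry * (mr - 1) = 3168.7 * (1.81900534 - 1)
m_prop = 2595.1822 kg

2595.1822 kg


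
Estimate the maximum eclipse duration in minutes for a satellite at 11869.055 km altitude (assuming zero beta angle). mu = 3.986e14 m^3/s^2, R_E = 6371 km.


r = 18240.0550 km
T = 408.6008 min
Eclipse fraction = arcsin(R_E/r)/pi = arcsin(6371.0000/18240.0550)/pi
= arcsin(0.3492862)/pi = 0.1135759
Eclipse duration = 0.1135759 * 408.6008 = 46.4072 min

46.4072 minutes


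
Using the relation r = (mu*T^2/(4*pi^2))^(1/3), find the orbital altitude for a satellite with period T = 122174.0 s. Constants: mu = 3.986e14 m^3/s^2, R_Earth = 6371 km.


T = 122174.0 s
r = (mu*T^2/(4*pi^2))^(1/3) = (3.986e14 * 122174.0^2 / (4*pi^2))^(1/3)
r = 5.3216346e+07 m = 53216.3456 km
alt = r - R_E = 53216.3456 - 6371 = 46845.3456 km

46845.3456 km


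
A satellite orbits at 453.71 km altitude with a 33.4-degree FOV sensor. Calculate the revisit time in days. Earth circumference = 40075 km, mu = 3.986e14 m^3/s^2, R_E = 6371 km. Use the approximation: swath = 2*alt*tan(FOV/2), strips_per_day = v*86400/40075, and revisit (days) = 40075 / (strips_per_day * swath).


swath = 2*453.71*tan(0.29147) = 272.2390 km
v = sqrt(mu/r) = 7642.3434 m/s = 7.6423 km/s
strips/day = v*86400/40075 = 7.6423*86400/40075 = 16.4766
coverage/day = strips * swath = 16.4766 * 272.2390 = 4485.5652 km
revisit = 40075 / 4485.5652 = 8.9342 days

8.9342 days


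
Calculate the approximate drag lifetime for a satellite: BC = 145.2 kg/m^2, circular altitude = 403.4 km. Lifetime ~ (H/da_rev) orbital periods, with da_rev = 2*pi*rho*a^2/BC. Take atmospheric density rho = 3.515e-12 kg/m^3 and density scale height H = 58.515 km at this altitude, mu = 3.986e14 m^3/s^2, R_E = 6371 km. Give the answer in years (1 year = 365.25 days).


a = R_E + alt = 6774.4000 km = 6.7744e+06 m
da_rev = 2*pi*rho*a^2/BC = 2*pi*3.515e-12*(6.7744e+06)^2/145.2 = 6.980399 m per revolution
N = H/da_rev = 58515.0000 m / 6.980399 m = 8382.7585 revolutions
P = 2*pi*sqrt(a^3/mu) = 5549.0351 s
lifetime = N*P = 8382.7585 * 5549.0351 = 4.6516222e+07 s = 538.3822 days
years = 538.3822 / 365.25 = 1.4740 years

1.4740 years


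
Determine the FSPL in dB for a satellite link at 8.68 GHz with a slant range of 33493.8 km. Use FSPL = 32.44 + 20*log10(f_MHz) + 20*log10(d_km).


f = 8.68 GHz = 8680.0000 MHz
d = 33493.8 km
FSPL = 32.44 + 20*log10(8680.0000) + 20*log10(33493.8)
FSPL = 32.44 + 78.7704 + 90.4993
FSPL = 201.7097 dB

201.7097 dB


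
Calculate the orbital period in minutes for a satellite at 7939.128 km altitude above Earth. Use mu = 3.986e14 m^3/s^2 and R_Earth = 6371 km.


r = 14310.1280 km = 1.4310128e+07 m
T = 2*pi*sqrt(r^3/mu) = 2*pi*sqrt(2.9304246e+21 / 3.986e14)
T = 17036.3478 s = 283.9391 min

283.9391 minutes


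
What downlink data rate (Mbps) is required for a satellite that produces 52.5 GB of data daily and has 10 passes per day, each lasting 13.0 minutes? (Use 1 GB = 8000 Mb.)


total contact time = 10 * 13.0 * 60 = 7800.0000 s
data = 52.5 GB = 420000.0000 Mb
rate = 420000.0000 / 7800.0000 = 53.8462 Mbps

53.8462 Mbps


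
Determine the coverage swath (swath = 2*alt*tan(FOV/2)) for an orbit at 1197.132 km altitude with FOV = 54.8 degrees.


FOV = 54.8 deg = 0.9564404 rad
swath = 2 * alt * tan(FOV/2) = 2 * 1197.132 * tan(0.4782202)
swath = 2 * 1197.132 * 0.5183508
swath = 1241.0686 km

1241.0686 km


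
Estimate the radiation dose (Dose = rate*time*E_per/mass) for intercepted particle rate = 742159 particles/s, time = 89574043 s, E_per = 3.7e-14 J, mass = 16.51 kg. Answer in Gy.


Total energy deposited = rate * time * E_per
  = 742159 * 89574043 * 3.7e-14 = 2.4597 J
Dose = E_total / mass = 2.4597 / 16.51
Dose = 0.148982 Gy

0.1490 Gy


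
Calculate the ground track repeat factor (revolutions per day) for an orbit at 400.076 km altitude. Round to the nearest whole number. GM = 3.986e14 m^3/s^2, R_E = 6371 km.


r = 6.771076e+06 m
T = 2*pi*sqrt(r^3/mu) = 5544.9515 s = 92.4159 min
revs/day = 1440 / 92.4159 = 15.5817
Rounded: 16 revolutions per day

16 revolutions per day


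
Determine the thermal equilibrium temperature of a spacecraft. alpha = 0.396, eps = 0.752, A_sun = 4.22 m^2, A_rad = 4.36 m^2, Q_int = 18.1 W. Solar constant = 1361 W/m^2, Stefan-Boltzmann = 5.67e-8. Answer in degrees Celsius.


Numerator = alpha*S*A_sun + Q_int = 0.396*1361*4.22 + 18.1 = 2292.4943 W
Denominator = eps*sigma*A_rad = 0.752*5.67e-8*4.36 = 1.8590342e-07 W/K^4
T^4 = 1.2331641e+10 K^4
T = 333.2385 K = 60.0885 C

60.0885 degrees Celsius


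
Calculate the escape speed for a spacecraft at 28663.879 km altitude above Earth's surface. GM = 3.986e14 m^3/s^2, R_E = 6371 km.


r = 6371.0 + 28663.879 = 35034.8790 km = 3.5034879e+07 m
v_esc = sqrt(2*mu/r) = sqrt(2*3.986e14 / 3.5034879e+07)
v_esc = 4770.1643 m/s = 4.7702 km/s

4.7702 km/s


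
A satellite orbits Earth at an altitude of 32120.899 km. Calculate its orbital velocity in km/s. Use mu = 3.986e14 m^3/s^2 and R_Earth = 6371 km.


r = R_E + alt = 6371.0 + 32120.899 = 38491.8990 km = 3.8491899e+07 m
v = sqrt(mu/r) = sqrt(3.986e14 / 3.8491899e+07) = 3217.9847 m/s = 3.2180 km/s

3.2180 km/s


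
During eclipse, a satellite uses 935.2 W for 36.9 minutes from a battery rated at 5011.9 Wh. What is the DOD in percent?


E_used = P * t / 60 = 935.2 * 36.9 / 60 = 575.1480 Wh
DOD = E_used / E_total * 100 = 575.1480 / 5011.9 * 100
DOD = 11.4756 %

11.4756 %


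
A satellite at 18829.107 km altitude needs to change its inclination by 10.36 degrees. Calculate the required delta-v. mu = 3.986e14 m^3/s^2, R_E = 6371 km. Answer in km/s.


r = 25200.1070 km = 2.5200107e+07 m
V = sqrt(mu/r) = 3977.1086 m/s
di = 10.36 deg = 0.1808161 rad
dV = 2*V*sin(di/2) = 2*3977.1086*sin(0.09040806)
dV = 718.1461 m/s = 0.7181461 km/s

0.7181 km/s


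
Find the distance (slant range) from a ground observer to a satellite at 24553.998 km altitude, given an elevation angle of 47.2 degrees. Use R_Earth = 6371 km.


h = 24553.998 km, el = 47.2 deg
d = -R_E*sin(el) + sqrt((R_E*sin(el))^2 + 2*R_E*h + h^2)
d = -6371.0000*sin(0.8237954) + sqrt((6371.0000*0.7337299)^2 + 2*6371.0000*24553.998 + 24553.998^2)
d = 25945.9505 km

25945.9505 km


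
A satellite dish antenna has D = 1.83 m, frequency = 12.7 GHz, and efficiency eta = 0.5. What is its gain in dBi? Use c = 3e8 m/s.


lambda = c/f = 3e8 / 1.27e+10 = 0.02362205 m
G = eta*(pi*D/lambda)^2 = 0.5*(pi*1.83/0.02362205)^2
G = 29616.7133 (linear)
G = 10*log10(29616.7133) = 44.7154 dBi

44.7154 dBi


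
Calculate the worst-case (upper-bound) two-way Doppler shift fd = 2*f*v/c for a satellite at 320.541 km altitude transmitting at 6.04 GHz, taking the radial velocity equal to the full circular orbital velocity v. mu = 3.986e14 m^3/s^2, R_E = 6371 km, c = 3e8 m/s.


r = 6.691541e+06 m
v = sqrt(mu/r) = 7718.0142 m/s (worst-case radial velocity)
f = 6.04 GHz = 6.04e+09 Hz
fd = 2*f*v/c = 2*6.04e+09*7718.0142/3.0e+08
fd = 310778.7067 Hz

310778.7067 Hz


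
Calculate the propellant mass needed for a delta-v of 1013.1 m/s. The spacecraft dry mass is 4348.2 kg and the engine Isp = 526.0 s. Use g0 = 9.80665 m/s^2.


ve = Isp * g0 = 526.0 * 9.80665 = 5158.297900 m/s
mass ratio = exp(dv/ve) = exp(1013.1/5158.297900) = 1.21701604
m_prop = m_dry * (mr - 1) = 4348.2 * (1.21701604 - 1)
m_prop = 943.6292 kg

943.6292 kg


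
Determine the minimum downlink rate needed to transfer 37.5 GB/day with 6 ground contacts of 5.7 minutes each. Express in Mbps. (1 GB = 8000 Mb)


total contact time = 6 * 5.7 * 60 = 2052.0000 s
data = 37.5 GB = 300000.0000 Mb
rate = 300000.0000 / 2052.0000 = 146.1988 Mbps

146.1988 Mbps


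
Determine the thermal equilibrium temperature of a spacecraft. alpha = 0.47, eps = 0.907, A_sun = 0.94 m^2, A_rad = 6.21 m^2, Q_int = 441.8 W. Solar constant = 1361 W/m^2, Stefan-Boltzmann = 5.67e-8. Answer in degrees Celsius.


Numerator = alpha*S*A_sun + Q_int = 0.47*1361*0.94 + 441.8 = 1043.0898 W
Denominator = eps*sigma*A_rad = 0.907*5.67e-8*6.21 = 3.1936105e-07 W/K^4
T^4 = 3.2661773e+09 K^4
T = 239.0617 K = -34.0883 C

-34.0883 degrees Celsius


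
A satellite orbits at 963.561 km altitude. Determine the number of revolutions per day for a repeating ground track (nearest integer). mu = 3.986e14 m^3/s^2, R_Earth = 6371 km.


r = 7.334561e+06 m
T = 2*pi*sqrt(r^3/mu) = 6251.3298 s = 104.1888 min
revs/day = 1440 / 104.1888 = 13.8211
Rounded: 14 revolutions per day

14 revolutions per day


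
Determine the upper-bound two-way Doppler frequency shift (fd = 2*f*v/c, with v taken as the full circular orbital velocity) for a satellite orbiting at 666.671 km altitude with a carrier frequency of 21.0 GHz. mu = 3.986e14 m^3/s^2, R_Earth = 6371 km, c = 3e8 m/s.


r = 7.037671e+06 m
v = sqrt(mu/r) = 7525.8259 m/s (worst-case radial velocity)
f = 21.0 GHz = 2.1e+10 Hz
fd = 2*f*v/c = 2*2.1e+10*7525.8259/3.0e+08
fd = 1.0536156e+06 Hz

1.0536e+06 Hz


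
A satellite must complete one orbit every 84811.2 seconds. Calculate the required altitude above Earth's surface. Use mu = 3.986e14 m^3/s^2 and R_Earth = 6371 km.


T = 84811.2 s
r = (mu*T^2/(4*pi^2))^(1/3) = (3.986e14 * 84811.2^2 / (4*pi^2))^(1/3)
r = 4.1721636e+07 m = 41721.6355 km
alt = r - R_E = 41721.6355 - 6371 = 35350.6355 km

35350.6355 km


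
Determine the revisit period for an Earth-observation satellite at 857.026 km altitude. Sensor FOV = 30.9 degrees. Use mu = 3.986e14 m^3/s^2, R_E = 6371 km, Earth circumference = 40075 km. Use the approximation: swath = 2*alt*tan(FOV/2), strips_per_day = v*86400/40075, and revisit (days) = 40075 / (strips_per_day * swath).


swath = 2*857.026*tan(0.2696534) = 473.7382 km
v = sqrt(mu/r) = 7426.0658 m/s = 7.4261 km/s
strips/day = v*86400/40075 = 7.4261*86400/40075 = 16.0103
coverage/day = strips * swath = 16.0103 * 473.7382 = 7584.6833 km
revisit = 40075 / 7584.6833 = 5.2837 days

5.2837 days


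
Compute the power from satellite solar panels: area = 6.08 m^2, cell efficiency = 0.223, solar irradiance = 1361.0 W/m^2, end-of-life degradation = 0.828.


P = area * eta * S * degradation
P = 6.08 * 0.223 * 1361.0 * 0.828
P = 1527.9069 W

1527.9069 W


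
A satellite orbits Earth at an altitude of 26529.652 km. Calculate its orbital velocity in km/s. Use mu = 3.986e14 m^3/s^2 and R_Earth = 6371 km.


r = R_E + alt = 6371.0 + 26529.652 = 32900.6520 km = 3.2900652e+07 m
v = sqrt(mu/r) = sqrt(3.986e14 / 3.2900652e+07) = 3480.6984 m/s = 3.4807 km/s

3.4807 km/s


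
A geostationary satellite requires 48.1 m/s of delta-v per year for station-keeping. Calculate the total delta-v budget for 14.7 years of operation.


dV = rate * years = 48.1 * 14.7
dV = 707.0700 m/s

707.0700 m/s


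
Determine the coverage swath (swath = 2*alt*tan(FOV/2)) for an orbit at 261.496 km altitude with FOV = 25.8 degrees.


FOV = 25.8 deg = 0.4502949 rad
swath = 2 * alt * tan(FOV/2) = 2 * 261.496 * tan(0.2251475)
swath = 2 * 261.496 * 0.2290306
swath = 119.7812 km

119.7812 km


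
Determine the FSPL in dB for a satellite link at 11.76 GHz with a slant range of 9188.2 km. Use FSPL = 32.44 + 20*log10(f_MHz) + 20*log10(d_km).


f = 11.76 GHz = 11760.0000 MHz
d = 9188.2 km
FSPL = 32.44 + 20*log10(11760.0000) + 20*log10(9188.2)
FSPL = 32.44 + 81.4081 + 79.2646
FSPL = 193.1128 dB

193.1128 dB


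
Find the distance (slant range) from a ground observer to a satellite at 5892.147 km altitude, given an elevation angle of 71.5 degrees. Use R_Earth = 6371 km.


h = 5892.147 km, el = 71.5 deg
d = -R_E*sin(el) + sqrt((R_E*sin(el))^2 + 2*R_E*h + h^2)
d = -6371.0000*sin(1.2479) + sqrt((6371.0000*0.9483237)^2 + 2*6371.0000*5892.147 + 5892.147^2)
d = 6053.6059 km

6053.6059 km
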